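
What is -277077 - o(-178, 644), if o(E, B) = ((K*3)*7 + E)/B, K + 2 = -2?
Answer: -89218663/322 ≈ -2.7708e+5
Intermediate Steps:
K = -4 (K = -2 - 2 = -4)
o(E, B) = (-84 + E)/B (o(E, B) = (-4*3*7 + E)/B = (-12*7 + E)/B = (-84 + E)/B)
-277077 - o(-178, 644) = -277077 - (-84 - 178)/644 = -277077 - (-262)/644 = -277077 - 1*(-131/322) = -277077 + 131/322 = -89218663/322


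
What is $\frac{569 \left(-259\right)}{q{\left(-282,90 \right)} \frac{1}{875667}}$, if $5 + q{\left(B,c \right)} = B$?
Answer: $\frac{18435417351}{41} \approx 4.4964 \cdot 10^{8}$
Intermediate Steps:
$q{\left(B,c \right)} = -5 + B$
$\frac{569 \left(-259\right)}{q{\left(-282,90 \right)} \frac{1}{875667}} = \frac{569 \left(-259\right)}{\left(-5 - 282\right) \frac{1}{875667}} = - \frac{147371}{\left(-287\right) \frac{1}{875667}} = - \frac{147371}{- \frac{287}{875667}} = \left(-147371\right) \left(- \frac{875667}{287}\right) = \frac{18435417351}{41}$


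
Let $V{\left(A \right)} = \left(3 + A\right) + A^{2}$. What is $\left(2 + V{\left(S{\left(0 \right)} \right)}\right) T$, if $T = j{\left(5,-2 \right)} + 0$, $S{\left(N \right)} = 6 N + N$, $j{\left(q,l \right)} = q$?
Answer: $25$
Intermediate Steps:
$S{\left(N \right)} = 7 N$
$V{\left(A \right)} = 3 + A + A^{2}$
$T = 5$ ($T = 5 + 0 = 5$)
$\left(2 + V{\left(S{\left(0 \right)} \right)}\right) T = \left(2 + \left(3 + 7 \cdot 0 + \left(7 \cdot 0\right)^{2}\right)\right) 5 = \left(2 + \left(3 + 0 + 0^{2}\right)\right) 5 = \left(2 + \left(3 + 0 + 0\right)\right) 5 = \left(2 + 3\right) 5 = 5 \cdot 5 = 25$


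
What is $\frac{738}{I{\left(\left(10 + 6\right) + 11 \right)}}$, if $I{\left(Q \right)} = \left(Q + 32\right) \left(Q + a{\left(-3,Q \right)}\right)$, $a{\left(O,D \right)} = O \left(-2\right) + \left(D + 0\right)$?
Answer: $\frac{123}{590} \approx 0.20847$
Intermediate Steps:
$a{\left(O,D \right)} = D - 2 O$ ($a{\left(O,D \right)} = - 2 O + D = D - 2 O$)
$I{\left(Q \right)} = \left(6 + 2 Q\right) \left(32 + Q\right)$ ($I{\left(Q \right)} = \left(Q + 32\right) \left(Q + \left(Q - -6\right)\right) = \left(32 + Q\right) \left(Q + \left(Q + 6\right)\right) = \left(32 + Q\right) \left(Q + \left(6 + Q\right)\right) = \left(32 + Q\right) \left(6 + 2 Q\right) = \left(6 + 2 Q\right) \left(32 + Q\right)$)
$\frac{738}{I{\left(\left(10 + 6\right) + 11 \right)}} = \frac{738}{192 + 2 \left(\left(10 + 6\right) + 11\right)^{2} + 70 \left(\left(10 + 6\right) + 11\right)} = \frac{738}{192 + 2 \left(16 + 11\right)^{2} + 70 \left(16 + 11\right)} = \frac{738}{192 + 2 \cdot 27^{2} + 70 \cdot 27} = \frac{738}{192 + 2 \cdot 729 + 1890} = \frac{738}{192 + 1458 + 1890} = \frac{738}{3540} = 738 \cdot \frac{1}{3540} = \frac{123}{590}$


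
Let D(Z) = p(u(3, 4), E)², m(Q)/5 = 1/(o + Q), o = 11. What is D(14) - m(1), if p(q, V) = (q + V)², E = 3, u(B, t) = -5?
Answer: 187/12 ≈ 15.583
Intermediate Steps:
m(Q) = 5/(11 + Q)
p(q, V) = (V + q)²
D(Z) = 16 (D(Z) = ((3 - 5)²)² = ((-2)²)² = 4² = 16)
D(14) - m(1) = 16 - 5/(11 + 1) = 16 - 5/12 = 187/12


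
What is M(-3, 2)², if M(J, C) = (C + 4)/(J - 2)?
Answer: 36/25 ≈ 1.4400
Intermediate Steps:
M(J, C) = (4 + C)/(-2 + J)
M(-3, 2)² = ((4 + 2)/(-2 - 3))² = (6/(-5))² = (-⅕*6)² = (-6/5)² = 36/25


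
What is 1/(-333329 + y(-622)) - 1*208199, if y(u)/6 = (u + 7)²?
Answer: -403077636178/1936021 ≈ -2.0820e+5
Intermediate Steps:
y(u) = 6*(7 + u)² (y(u) = 6*(u + 7)² = 6*(7 + u)²)
1/(-333329 + y(-622)) - 1*208199 = 1/(-333329 + 6*(7 - 622)²) - 1*208199 = 1/(-333329 + 6*(-615)²) - 208199 = 1/(-333329 + 6*378225) - 208199 = 1/(-333329 + 2269350) - 208199 = 1/1936021 - 208199 = -403077636178/1936021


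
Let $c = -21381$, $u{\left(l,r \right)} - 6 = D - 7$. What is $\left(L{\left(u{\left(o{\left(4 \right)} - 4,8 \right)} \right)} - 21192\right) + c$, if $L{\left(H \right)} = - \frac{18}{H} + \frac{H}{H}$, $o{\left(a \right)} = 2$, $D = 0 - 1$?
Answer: $-42563$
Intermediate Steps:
$D = -1$ ($D = 0 - 1 = -1$)
$u{\left(l,r \right)} = -2$ ($u{\left(l,r \right)} = 6 - 8 = -2$)
$L{\left(H \right)} = 1 - \frac{18}{H}$ ($L{\left(H \right)} = - \frac{18}{H} + 1 = 1 - \frac{18}{H}$)
$\left(L{\left(u{\left(o{\left(4 \right)} - 4,8 \right)} \right)} - 21192\right) + c = \left(\frac{-18 - 2}{-2} - 21192\right) - 21381 = \left(\left(- \frac{1}{2}\right) \left(-20\right) - 21192\right) - 21381 = \left(10 - 21192\right) - 21381 = -21182 - 21381 = -42563$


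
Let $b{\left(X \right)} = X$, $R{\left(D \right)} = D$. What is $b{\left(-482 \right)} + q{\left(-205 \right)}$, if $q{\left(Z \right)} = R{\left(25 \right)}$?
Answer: $-457$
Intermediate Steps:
$q{\left(Z \right)} = 25$
$b{\left(-482 \right)} + q{\left(-205 \right)} = -482 + 25 = -457$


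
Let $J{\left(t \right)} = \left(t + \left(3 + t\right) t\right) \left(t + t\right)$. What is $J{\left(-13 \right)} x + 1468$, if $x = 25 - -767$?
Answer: $-2407796$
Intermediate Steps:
$x = 792$ ($x = 25 + 767 = 792$)
$J{\left(t \right)} = 2 t \left(t + t \left(3 + t\right)\right)$ ($J{\left(t \right)} = \left(t + t \left(3 + t\right)\right) 2 t = 2 t \left(t + t \left(3 + t\right)\right)$)
$J{\left(-13 \right)} x + 1468 = 2 \left(-13\right)^{2} \left(4 - 13\right) 792 + 1468 = 2 \cdot 169 \left(-9\right) 792 + 1468 = \left(-3042\right) 792 + 1468 = -2409264 + 1468 = -2407796$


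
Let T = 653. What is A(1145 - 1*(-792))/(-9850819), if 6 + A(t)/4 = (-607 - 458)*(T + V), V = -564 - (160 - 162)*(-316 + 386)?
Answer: 975564/9850819 ≈ 0.099034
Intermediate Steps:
V = -424 (V = -564 - (-2)*70 = -564 - 1*(-140) = -564 + 140 = -424)
A(t) = -975564 (A(t) = -24 + 4*((-607 - 458)*(653 - 424)) = -24 + 4*(-1065*229) = -24 + 4*(-243885) = -24 - 975540 = -975564)
A(1145 - 1*(-792))/(-9850819) = -975564/(-9850819) = -975564*(-1/9850819) = 975564/9850819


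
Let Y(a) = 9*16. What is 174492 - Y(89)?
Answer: 174348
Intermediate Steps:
Y(a) = 144
174492 - Y(89) = 174492 - 1*144 = 174492 - 144 = 174348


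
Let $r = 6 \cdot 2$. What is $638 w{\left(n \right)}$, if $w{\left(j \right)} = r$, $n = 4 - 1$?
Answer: $7656$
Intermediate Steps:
$r = 12$
$n = 3$
$w{\left(j \right)} = 12$
$638 w{\left(n \right)} = 638 \cdot 12 = 7656$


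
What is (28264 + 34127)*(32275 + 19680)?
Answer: 3241524405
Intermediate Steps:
(28264 + 34127)*(32275 + 19680) = 62391*51955 = 3241524405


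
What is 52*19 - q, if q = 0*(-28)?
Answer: 988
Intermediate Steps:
q = 0
52*19 - q = 52*19 - 1*0 = 988 + 0 = 988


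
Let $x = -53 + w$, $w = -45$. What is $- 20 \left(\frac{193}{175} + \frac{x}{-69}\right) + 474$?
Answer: $\frac{1022842}{2415} \approx 423.54$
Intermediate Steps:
$x = -98$ ($x = -53 - 45 = -98$)
$- 20 \left(\frac{193}{175} + \frac{x}{-69}\right) + 474 = - 20 \left(\frac{193}{175} - \frac{98}{-69}\right) + 474 = - 20 \left(193 \cdot \frac{1}{175} - - \frac{98}{69}\right) + 474 = - 20 \left(\frac{193}{175} + \frac{98}{69}\right) + 474 = \left(-20\right) \frac{30467}{12075} + 474 = - \frac{121868}{2415} + 474 = \frac{1022842}{2415}$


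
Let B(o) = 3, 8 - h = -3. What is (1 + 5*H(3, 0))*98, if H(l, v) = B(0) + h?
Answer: 6958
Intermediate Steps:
h = 11 (h = 8 - 1*(-3) = 8 + 3 = 11)
H(l, v) = 14 (H(l, v) = 3 + 11 = 14)
(1 + 5*H(3, 0))*98 = (1 + 5*14)*98 = (1 + 70)*98 = 71*98 = 6958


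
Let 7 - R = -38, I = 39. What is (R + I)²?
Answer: 7056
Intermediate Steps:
R = 45 (R = 7 - 1*(-38) = 7 + 38 = 45)
(R + I)² = (45 + 39)² = 84² = 7056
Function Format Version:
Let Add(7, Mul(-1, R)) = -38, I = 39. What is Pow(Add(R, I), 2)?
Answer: 7056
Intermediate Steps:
R = 45 (R = Add(7, Mul(-1, -38)) = Add(7, 38) = 45)
Pow(Add(R, I), 2) = Pow(Add(45, 39), 2) = Pow(84, 2) = 7056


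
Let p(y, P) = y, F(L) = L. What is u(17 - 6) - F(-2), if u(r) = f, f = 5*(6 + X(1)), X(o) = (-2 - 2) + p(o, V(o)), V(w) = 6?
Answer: 17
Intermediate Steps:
X(o) = -4 + o (X(o) = (-2 - 2) + o = -4 + o)
f = 15 (f = 5*(6 + (-4 + 1)) = 5*(6 - 3) = 5*3 = 15)
u(r) = 15
u(17 - 6) - F(-2) = 15 - 1*(-2) = 15 + 2 = 17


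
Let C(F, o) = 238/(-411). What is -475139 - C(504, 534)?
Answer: -195281891/411 ≈ -4.7514e+5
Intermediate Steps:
C(F, o) = -238/411 (C(F, o) = 238*(-1/411) = -238/411)
-475139 - C(504, 534) = -475139 - 1*(-238/411) = -475139 + 238/411 = -195281891/411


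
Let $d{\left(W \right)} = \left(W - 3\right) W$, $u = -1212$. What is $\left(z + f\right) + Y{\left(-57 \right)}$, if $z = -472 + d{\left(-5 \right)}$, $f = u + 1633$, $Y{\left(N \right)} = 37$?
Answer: $26$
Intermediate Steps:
$d{\left(W \right)} = W \left(-3 + W\right)$ ($d{\left(W \right)} = \left(-3 + W\right) W = W \left(-3 + W\right)$)
$f = 421$ ($f = -1212 + 1633 = 421$)
$z = -432$ ($z = -472 - 5 \left(-3 - 5\right) = -472 - -40 = -472 + 40 = -432$)
$\left(z + f\right) + Y{\left(-57 \right)} = \left(-432 + 421\right) + 37 = -11 + 37 = 26$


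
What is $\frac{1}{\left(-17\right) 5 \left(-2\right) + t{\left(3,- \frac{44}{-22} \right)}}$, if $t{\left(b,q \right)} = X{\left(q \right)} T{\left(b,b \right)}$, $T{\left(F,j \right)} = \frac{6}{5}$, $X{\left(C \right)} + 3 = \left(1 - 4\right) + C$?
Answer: $\frac{5}{826} \approx 0.0060533$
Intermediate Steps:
$X{\left(C \right)} = -6 + C$ ($X{\left(C \right)} = -3 + \left(\left(1 - 4\right) + C\right) = -3 + \left(-3 + C\right) = -6 + C$)
$T{\left(F,j \right)} = \frac{6}{5}$ ($T{\left(F,j \right)} = 6 \cdot \frac{1}{5} = \frac{6}{5}$)
$t{\left(b,q \right)} = - \frac{36}{5} + \frac{6 q}{5}$ ($t{\left(b,q \right)} = \left(-6 + q\right) \frac{6}{5} = - \frac{36}{5} + \frac{6 q}{5}$)
$\frac{1}{\left(-17\right) 5 \left(-2\right) + t{\left(3,- \frac{44}{-22} \right)}} = \frac{1}{\left(-17\right) 5 \left(-2\right) - \left(\frac{36}{5} - \frac{6 \left(- \frac{44}{-22}\right)}{5}\right)} = \frac{1}{\left(-85\right) \left(-2\right) - \left(\frac{36}{5} - \frac{6 \left(\left(-44\right) \left(- \frac{1}{22}\right)\right)}{5}\right)} = \frac{1}{170 + \left(- \frac{36}{5} + \frac{6}{5} \cdot 2\right)} = \frac{1}{170 + \left(- \frac{36}{5} + \frac{12}{5}\right)} = \frac{1}{170 - \frac{24}{5}} = \frac{1}{\frac{826}{5}} = \frac{5}{826}$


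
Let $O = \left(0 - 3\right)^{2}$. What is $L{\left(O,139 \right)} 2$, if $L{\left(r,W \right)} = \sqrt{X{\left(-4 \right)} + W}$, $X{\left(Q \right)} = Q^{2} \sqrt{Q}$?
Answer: $2 \sqrt{139 + 32 i} \approx 23.733 + 2.6966 i$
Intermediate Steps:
$X{\left(Q \right)} = Q^{\frac{5}{2}}$
$O = 9$ ($O = \left(-3\right)^{2} = 9$)
$L{\left(r,W \right)} = \sqrt{W + 32 i}$ ($L{\left(r,W \right)} = \sqrt{\left(-4\right)^{\frac{5}{2}} + W} = \sqrt{32 i + W} = \sqrt{W + 32 i}$)
$L{\left(O,139 \right)} 2 = \sqrt{139 + 32 i} 2 = 2 \sqrt{139 + 32 i}$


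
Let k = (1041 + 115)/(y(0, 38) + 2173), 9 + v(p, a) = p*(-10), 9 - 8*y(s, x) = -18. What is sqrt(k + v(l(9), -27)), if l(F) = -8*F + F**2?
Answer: I*sqrt(29850132251)/17411 ≈ 9.9231*I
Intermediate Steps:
y(s, x) = 27/8 (y(s, x) = 9/8 - 1/8*(-18) = 9/8 + 9/4 = 27/8)
l(F) = F**2 - 8*F
v(p, a) = -9 - 10*p (v(p, a) = -9 + p*(-10) = -9 - 10*p)
k = 9248/17411 (k = (1041 + 115)/(27/8 + 2173) = 1156/(17411/8) = 1156*(8/17411) = 9248/17411 ≈ 0.53116)
sqrt(k + v(l(9), -27)) = sqrt(9248/17411 + (-9 - 90*(-8 + 9))) = sqrt(9248/17411 + (-9 - 90)) = sqrt(9248/17411 - 99) = sqrt(-1714441/17411) = I*sqrt(29850132251)/17411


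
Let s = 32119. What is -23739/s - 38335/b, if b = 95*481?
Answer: -463207094/293535541 ≈ -1.5780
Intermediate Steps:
b = 45695
-23739/s - 38335/b = -23739/32119 - 38335/45695 = -23739*1/32119 - 38335*1/45695 = -23739/32119 - 7667/9139 = -463207094/293535541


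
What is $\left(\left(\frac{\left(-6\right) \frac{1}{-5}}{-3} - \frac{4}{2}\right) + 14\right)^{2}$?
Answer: $\frac{3364}{25} \approx 134.56$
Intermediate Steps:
$\left(\left(\frac{\left(-6\right) \frac{1}{-5}}{-3} - \frac{4}{2}\right) + 14\right)^{2} = \left(\left(\left(-6\right) \left(- \frac{1}{5}\right) \left(- \frac{1}{3}\right) - 2\right) + 14\right)^{2} = \left(\left(\frac{6}{5} \left(- \frac{1}{3}\right) - 2\right) + 14\right)^{2} = \left(\left(- \frac{2}{5} - 2\right) + 14\right)^{2} = \left(- \frac{12}{5} + 14\right)^{2} = \left(\frac{58}{5}\right)^{2} = \frac{3364}{25}$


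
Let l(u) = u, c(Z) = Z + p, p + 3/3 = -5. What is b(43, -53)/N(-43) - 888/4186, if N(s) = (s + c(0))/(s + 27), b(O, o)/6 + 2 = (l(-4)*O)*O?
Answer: -212355300/14651 ≈ -14494.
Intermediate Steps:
p = -6 (p = -1 - 5 = -6)
c(Z) = -6 + Z (c(Z) = Z - 6 = -6 + Z)
b(O, o) = -12 - 24*O**2 (b(O, o) = -12 + 6*((-4*O)*O) = -12 + 6*(-4*O**2) = -12 - 24*O**2)
N(s) = (-6 + s)/(27 + s) (N(s) = (s + (-6 + 0))/(s + 27) = (s - 6)/(27 + s) = (-6 + s)/(27 + s))
b(43, -53)/N(-43) - 888/4186 = (-12 - 24*43**2)/(((-6 - 43)/(27 - 43))) - 888/4186 = (-12 - 24*1849)/((-49/(-16))) - 888*1/4186 = (-12 - 44376)/((-1/16*(-49))) - 444/2093 = -44388/49/16 - 444/2093 = -44388*16/49 - 444/2093 = -710208/49 - 444/2093 = -212355300/14651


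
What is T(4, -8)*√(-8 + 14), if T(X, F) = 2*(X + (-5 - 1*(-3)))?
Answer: 4*√6 ≈ 9.7980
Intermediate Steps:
T(X, F) = -4 + 2*X (T(X, F) = 2*(X + (-5 + 3)) = 2*(X - 2) = 2*(-2 + X) = -4 + 2*X)
T(4, -8)*√(-8 + 14) = (-4 + 2*4)*√(-8 + 14) = (-4 + 8)*√6 = 4*√6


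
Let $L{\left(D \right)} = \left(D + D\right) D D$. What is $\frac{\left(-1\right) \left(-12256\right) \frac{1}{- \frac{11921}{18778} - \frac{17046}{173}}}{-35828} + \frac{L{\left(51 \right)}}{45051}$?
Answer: $\frac{255327244980884170}{43331801998267549} \approx 5.8924$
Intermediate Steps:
$L{\left(D \right)} = 2 D^{3}$ ($L{\left(D \right)} = 2 D D^{2} = 2 D^{3}$)
$\frac{\left(-1\right) \left(-12256\right) \frac{1}{- \frac{11921}{18778} - \frac{17046}{173}}}{-35828} + \frac{L{\left(51 \right)}}{45051} = \frac{\left(-1\right) \left(-12256\right) \frac{1}{- \frac{11921}{18778} - \frac{17046}{173}}}{-35828} + \frac{2 \cdot 51^{3}}{45051} = \frac{12256}{\left(-11921\right) \frac{1}{18778} - \frac{17046}{173}} \left(- \frac{1}{35828}\right) + 2 \cdot 132651 \cdot \frac{1}{45051} = \frac{12256}{- \frac{11921}{18778} - \frac{17046}{173}} \left(- \frac{1}{35828}\right) + 265302 \cdot \frac{1}{45051} = \frac{12256}{- \frac{322152121}{3248594}} \left(- \frac{1}{35828}\right) + \frac{88434}{15017} = 12256 \left(- \frac{3248594}{322152121}\right) \left(- \frac{1}{35828}\right) + \frac{88434}{15017} = \left(- \frac{39814768064}{322152121}\right) \left(- \frac{1}{35828}\right) + \frac{88434}{15017} = \frac{9953692016}{2885516547797} + \frac{88434}{15017} = \frac{255327244980884170}{43331801998267549}$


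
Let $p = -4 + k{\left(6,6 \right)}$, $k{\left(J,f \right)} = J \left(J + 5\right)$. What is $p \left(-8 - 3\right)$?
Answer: $-682$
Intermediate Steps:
$k{\left(J,f \right)} = J \left(5 + J\right)$
$p = 62$ ($p = -4 + 6 \left(5 + 6\right) = -4 + 6 \cdot 11 = -4 + 66 = 62$)
$p \left(-8 - 3\right) = 62 \left(-8 - 3\right) = 62 \left(-11\right) = -682$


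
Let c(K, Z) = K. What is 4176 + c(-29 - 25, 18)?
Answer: 4122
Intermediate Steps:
4176 + c(-29 - 25, 18) = 4176 + (-29 - 25) = 4176 - 54 = 4122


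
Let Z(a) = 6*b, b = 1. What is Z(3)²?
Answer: 36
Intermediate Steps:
Z(a) = 6 (Z(a) = 6*1 = 6)
Z(3)² = 6² = 36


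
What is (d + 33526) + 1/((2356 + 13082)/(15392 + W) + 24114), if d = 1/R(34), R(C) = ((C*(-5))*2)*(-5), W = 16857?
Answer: 11080639081777981/330508825200 ≈ 33526.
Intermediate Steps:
R(C) = 50*C (R(C) = (-5*C*2)*(-5) = -10*C*(-5) = 50*C)
d = 1/1700 (d = 1/(50*34) = 1/1700 ≈ 0.00058824)
(d + 33526) + 1/((2356 + 13082)/(15392 + W) + 24114) = (1/1700 + 33526) + 1/((2356 + 13082)/(15392 + 16857) + 24114) = 56994201/1700 + 1/(15438/32249 + 24114) = 56994201/1700 + 1/(777667824/32249) = 56994201/1700 + 32249/777667824 = 11080639081777981/330508825200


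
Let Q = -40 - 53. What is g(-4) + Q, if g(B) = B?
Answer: -97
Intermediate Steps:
Q = -93
g(-4) + Q = -4 - 93 = -97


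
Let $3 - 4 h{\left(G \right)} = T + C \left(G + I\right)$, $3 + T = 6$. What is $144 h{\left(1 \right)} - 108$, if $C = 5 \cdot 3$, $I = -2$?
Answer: $432$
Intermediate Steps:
$T = 3$ ($T = -3 + 6 = 3$)
$C = 15$
$h{\left(G \right)} = \frac{15}{2} - \frac{15 G}{4}$ ($h{\left(G \right)} = \frac{3}{4} - \frac{3 + 15 \left(G - 2\right)}{4} = \frac{3}{4} - \frac{3 + 15 \left(-2 + G\right)}{4} = \frac{3}{4} - \frac{3 + \left(-30 + 15 G\right)}{4} = \frac{3}{4} - \frac{-27 + 15 G}{4} = \frac{3}{4} - \left(- \frac{27}{4} + \frac{15 G}{4}\right) = \frac{15}{2} - \frac{15 G}{4}$)
$144 h{\left(1 \right)} - 108 = 144 \left(\frac{15}{2} - \frac{15}{4}\right) - 108 = 144 \cdot \frac{15}{4} - 108 = 540 - 108 = 432$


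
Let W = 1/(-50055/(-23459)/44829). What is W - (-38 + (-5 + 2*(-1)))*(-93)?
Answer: 280721112/16685 ≈ 16825.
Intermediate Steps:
W = 350547837/16685 (W = 1/(-50055*(-1/23459)*(1/44829)) = 1/((50055/23459)*(1/44829)) = 1/(16685/350547837) = 350547837/16685 ≈ 21010.)
W - (-38 + (-5 + 2*(-1)))*(-93) = 350547837/16685 - (-38 + (-5 + 2*(-1)))*(-93) = 350547837/16685 - (-38 + (-5 - 2))*(-93) = 350547837/16685 - (-38 - 7)*(-93) = 350547837/16685 - (-45)*(-93) = 350547837/16685 - 1*4185 = 350547837/16685 - 4185 = 280721112/16685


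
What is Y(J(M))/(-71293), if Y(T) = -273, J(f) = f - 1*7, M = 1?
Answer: 273/71293 ≈ 0.0038293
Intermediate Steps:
J(f) = -7 + f (J(f) = f - 7 = -7 + f)
Y(J(M))/(-71293) = -273/(-71293) = -273*(-1/71293) = 273/71293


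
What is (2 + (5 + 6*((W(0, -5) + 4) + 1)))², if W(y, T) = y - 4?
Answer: 169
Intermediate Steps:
W(y, T) = -4 + y
(2 + (5 + 6*((W(0, -5) + 4) + 1)))² = (2 + (5 + 6*(((-4 + 0) + 4) + 1)))² = (2 + (5 + 6*((-4 + 4) + 1)))² = (2 + (5 + 6*(0 + 1)))² = (2 + (5 + 6*1))² = (2 + (5 + 6))² = (2 + 11)² = 13² = 169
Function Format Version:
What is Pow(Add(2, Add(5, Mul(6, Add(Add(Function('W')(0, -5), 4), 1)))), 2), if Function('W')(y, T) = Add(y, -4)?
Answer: 169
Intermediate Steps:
Function('W')(y, T) = Add(-4, y)
Pow(Add(2, Add(5, Mul(6, Add(Add(Function('W')(0, -5), 4), 1)))), 2) = Pow(Add(2, Add(5, Mul(6, Add(Add(Add(-4, 0), 4), 1)))), 2) = Pow(Add(2, Add(5, Mul(6, Add(Add(-4, 4), 1)))), 2) = Pow(Add(2, Add(5, Mul(6, Add(0, 1)))), 2) = Pow(Add(2, Add(5, Mul(6, 1))), 2) = Pow(Add(2, Add(5, 6)), 2) = Pow(Add(2, 11), 2) = Pow(13, 2) = 169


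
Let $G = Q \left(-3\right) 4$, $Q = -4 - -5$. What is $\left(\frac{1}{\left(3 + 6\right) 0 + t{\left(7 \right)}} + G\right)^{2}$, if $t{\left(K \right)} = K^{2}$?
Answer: $\frac{344569}{2401} \approx 143.51$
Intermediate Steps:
$Q = 1$ ($Q = -4 + 5 = 1$)
$G = -12$ ($G = 1 \left(-3\right) 4 = \left(-3\right) 4 = -12$)
$\left(\frac{1}{\left(3 + 6\right) 0 + t{\left(7 \right)}} + G\right)^{2} = \left(\frac{1}{\left(3 + 6\right) 0 + 7^{2}} - 12\right)^{2} = \left(\frac{1}{9 \cdot 0 + 49} - 12\right)^{2} = \left(\frac{1}{0 + 49} - 12\right)^{2} = \left(\frac{1}{49} - 12\right)^{2} = \left(- \frac{587}{49}\right)^{2} = \frac{344569}{2401}$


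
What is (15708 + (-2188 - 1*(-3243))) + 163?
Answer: 16926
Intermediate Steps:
(15708 + (-2188 - 1*(-3243))) + 163 = (15708 + (-2188 + 3243)) + 163 = (15708 + 1055) + 163 = 16763 + 163 = 16926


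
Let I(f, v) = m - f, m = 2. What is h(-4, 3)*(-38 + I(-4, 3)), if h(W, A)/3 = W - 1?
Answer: 480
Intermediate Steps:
h(W, A) = -3 + 3*W (h(W, A) = 3*(W - 1) = 3*(-1 + W) = -3 + 3*W)
I(f, v) = 2 - f
h(-4, 3)*(-38 + I(-4, 3)) = (-3 + 3*(-4))*(-38 + (2 - 1*(-4))) = (-3 - 12)*(-38 + (2 + 4)) = -15*(-38 + 6) = -15*(-32) = 480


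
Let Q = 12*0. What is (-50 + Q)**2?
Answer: 2500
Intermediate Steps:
Q = 0
(-50 + Q)**2 = (-50 + 0)**2 = (-50)**2 = 2500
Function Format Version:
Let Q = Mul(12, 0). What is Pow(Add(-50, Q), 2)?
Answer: 2500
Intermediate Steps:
Q = 0
Pow(Add(-50, Q), 2) = Pow(Add(-50, 0), 2) = Pow(-50, 2) = 2500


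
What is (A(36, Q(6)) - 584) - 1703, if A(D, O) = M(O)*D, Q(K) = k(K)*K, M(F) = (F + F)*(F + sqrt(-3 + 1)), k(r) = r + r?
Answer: 370961 + 5184*I*sqrt(2) ≈ 3.7096e+5 + 7331.3*I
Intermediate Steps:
k(r) = 2*r
M(F) = 2*F*(F + I*sqrt(2)) (M(F) = (2*F)*(F + sqrt(-2)) = (2*F)*(F + I*sqrt(2)) = 2*F*(F + I*sqrt(2)))
Q(K) = 2*K**2 (Q(K) = (2*K)*K = 2*K**2)
A(D, O) = 2*D*O*(O + I*sqrt(2)) (A(D, O) = (2*O*(O + I*sqrt(2)))*D = 2*D*O*(O + I*sqrt(2)))
(A(36, Q(6)) - 584) - 1703 = (2*36*(2*6**2)*(2*6**2 + I*sqrt(2)) - 584) - 1703 = (2*36*(2*36)*(2*36 + I*sqrt(2)) - 584) - 1703 = (2*36*72*(72 + I*sqrt(2)) - 584) - 1703 = ((373248 + 5184*I*sqrt(2)) - 584) - 1703 = (372664 + 5184*I*sqrt(2)) - 1703 = 370961 + 5184*I*sqrt(2)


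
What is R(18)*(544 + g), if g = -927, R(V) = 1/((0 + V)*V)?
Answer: -383/324 ≈ -1.1821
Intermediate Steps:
R(V) = V⁻² (R(V) = 1/(V*V) = V⁻²)
R(18)*(544 + g) = (544 - 927)/18² = (1/324)*(-383) = -383/324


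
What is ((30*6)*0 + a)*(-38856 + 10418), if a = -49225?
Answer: 1399860550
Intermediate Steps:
((30*6)*0 + a)*(-38856 + 10418) = ((30*6)*0 - 49225)*(-38856 + 10418) = (180*0 - 49225)*(-28438) = (0 - 49225)*(-28438) = -49225*(-28438) = 1399860550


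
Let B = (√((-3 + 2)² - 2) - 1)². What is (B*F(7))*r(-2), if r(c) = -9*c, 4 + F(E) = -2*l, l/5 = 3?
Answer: 1224*I ≈ 1224.0*I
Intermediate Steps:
l = 15 (l = 5*3 = 15)
F(E) = -34 (F(E) = -4 - 2*15 = -4 - 30 = -34)
B = (-1 + I)² (B = (√((-1)² - 2) - 1)² = (√(1 - 2) - 1)² = (√(-1) - 1)² = (I - 1)² = (-1 + I)² ≈ -2.0*I)
(B*F(7))*r(-2) = ((1 - I)²*(-34))*(-9*(-2)) = -34*(1 - I)²*18 = -612*(1 - I)²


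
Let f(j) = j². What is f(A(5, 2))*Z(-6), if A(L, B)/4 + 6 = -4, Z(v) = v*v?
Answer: 57600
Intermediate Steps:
Z(v) = v²
A(L, B) = -40 (A(L, B) = -24 + 4*(-4) = -24 - 16 = -40)
f(A(5, 2))*Z(-6) = (-40)²*(-6)² = 1600*36 = 57600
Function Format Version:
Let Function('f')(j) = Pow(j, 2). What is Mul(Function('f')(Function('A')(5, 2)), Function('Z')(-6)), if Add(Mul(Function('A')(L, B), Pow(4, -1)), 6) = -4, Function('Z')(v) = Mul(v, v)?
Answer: 57600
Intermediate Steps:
Function('Z')(v) = Pow(v, 2)
Function('A')(L, B) = -40 (Function('A')(L, B) = Add(-24, Mul(4, -4)) = Add(-24, -16) = -40)
Mul(Function('f')(Function('A')(5, 2)), Function('Z')(-6)) = Mul(Pow(-40, 2), Pow(-6, 2)) = Mul(1600, 36) = 57600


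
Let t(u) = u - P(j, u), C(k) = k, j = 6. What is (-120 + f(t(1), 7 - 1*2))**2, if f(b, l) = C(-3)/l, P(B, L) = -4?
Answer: 363609/25 ≈ 14544.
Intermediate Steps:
t(u) = 4 + u (t(u) = u - 1*(-4) = u + 4 = 4 + u)
f(b, l) = -3/l
(-120 + f(t(1), 7 - 1*2))**2 = (-120 - 3/(7 - 1*2))**2 = (-120 - 3/(7 - 2))**2 = (-120 - 3/5)**2 = (-603/5)**2 = 363609/25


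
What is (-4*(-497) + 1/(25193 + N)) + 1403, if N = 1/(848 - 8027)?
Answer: 613298118665/180860546 ≈ 3391.0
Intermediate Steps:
N = -1/7179 (N = 1/(-7179) = -1/7179 ≈ -0.00013930)
(-4*(-497) + 1/(25193 + N)) + 1403 = (-4*(-497) + 1/(25193 - 1/7179)) + 1403 = (1988 + 1/(180860546/7179)) + 1403 = (1988 + 7179/180860546) + 1403 = 359550772627/180860546 + 1403 = 613298118665/180860546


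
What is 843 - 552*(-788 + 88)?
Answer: 387243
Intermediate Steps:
843 - 552*(-788 + 88) = 843 - 552*(-700) = 843 + 386400 = 387243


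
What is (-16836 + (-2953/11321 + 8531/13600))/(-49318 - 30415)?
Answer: 2592108422949/12276139184800 ≈ 0.21115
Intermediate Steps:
(-16836 + (-2953/11321 + 8531/13600))/(-49318 - 30415) = (-16836 + (-2953*1/11321 + 8531*(1/13600)))/(-79733) = (-16836 + (-2953/11321 + 8531/13600))*(-1/79733) = (-16836 + 56418651/153965600)*(-1/79733) = -2592108422949/153965600*(-1/79733) = 2592108422949/12276139184800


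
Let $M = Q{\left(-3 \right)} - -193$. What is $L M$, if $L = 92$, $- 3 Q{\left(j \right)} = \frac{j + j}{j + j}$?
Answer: $\frac{53176}{3} \approx 17725.0$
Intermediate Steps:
$Q{\left(j \right)} = - \frac{1}{3}$ ($Q{\left(j \right)} = - \frac{\left(j + j\right) \frac{1}{j + j}}{3} = - \frac{2 j \frac{1}{2 j}}{3} = \left(- \frac{1}{3}\right) 1 = - \frac{1}{3}$)
$M = \frac{578}{3}$ ($M = - \frac{1}{3} - -193 = - \frac{1}{3} + 193 = \frac{578}{3} \approx 192.67$)
$L M = 92 \cdot \frac{578}{3} = \frac{53176}{3}$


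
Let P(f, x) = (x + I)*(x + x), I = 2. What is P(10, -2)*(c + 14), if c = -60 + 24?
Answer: 0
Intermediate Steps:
P(f, x) = 2*x*(2 + x) (P(f, x) = (x + 2)*(x + x) = (2 + x)*(2*x) = 2*x*(2 + x))
c = -36
P(10, -2)*(c + 14) = (2*(-2)*(2 - 2))*(-36 + 14) = (2*(-2)*0)*(-22) = 0*(-22) = 0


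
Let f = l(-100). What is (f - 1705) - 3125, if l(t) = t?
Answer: -4930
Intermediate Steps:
f = -100
(f - 1705) - 3125 = (-100 - 1705) - 3125 = -1805 - 3125 = -4930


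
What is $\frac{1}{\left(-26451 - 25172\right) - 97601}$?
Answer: $- \frac{1}{149224} \approx -6.7013 \cdot 10^{-6}$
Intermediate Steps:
$\frac{1}{\left(-26451 - 25172\right) - 97601} = \frac{1}{-51623 - 97601} = \frac{1}{-149224} = - \frac{1}{149224}$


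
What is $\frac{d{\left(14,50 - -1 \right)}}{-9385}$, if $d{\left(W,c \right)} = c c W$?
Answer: $- \frac{36414}{9385} \approx -3.88$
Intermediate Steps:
$d{\left(W,c \right)} = W c^{2}$ ($d{\left(W,c \right)} = c^{2} W = W c^{2}$)
$\frac{d{\left(14,50 - -1 \right)}}{-9385} = \frac{14 \left(50 - -1\right)^{2}}{-9385} = 14 \left(50 + 1\right)^{2} \left(- \frac{1}{9385}\right) = 14 \cdot 51^{2} \left(- \frac{1}{9385}\right) = 14 \cdot 2601 \left(- \frac{1}{9385}\right) = 36414 \left(- \frac{1}{9385}\right) = - \frac{36414}{9385}$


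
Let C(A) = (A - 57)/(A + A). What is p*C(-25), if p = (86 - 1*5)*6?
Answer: 19926/25 ≈ 797.04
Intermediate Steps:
C(A) = (-57 + A)/(2*A) (C(A) = (-57 + A)/((2*A)) = (-57 + A)*(1/(2*A)) = (-57 + A)/(2*A))
p = 486 (p = (86 - 5)*6 = 81*6 = 486)
p*C(-25) = 486*((½)*(-57 - 25)/(-25)) = 486*((½)*(-1/25)*(-82)) = 486*(41/25) = 19926/25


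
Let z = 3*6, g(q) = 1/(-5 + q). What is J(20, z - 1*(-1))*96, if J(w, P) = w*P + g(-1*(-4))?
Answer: 36384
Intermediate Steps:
z = 18
J(w, P) = -1 + P*w (J(w, P) = w*P + 1/(-5 - 1*(-4)) = P*w + 1/(-5 + 4) = P*w + 1/(-1) = P*w - 1 = -1 + P*w)
J(20, z - 1*(-1))*96 = (-1 + (18 - 1*(-1))*20)*96 = (-1 + (18 + 1)*20)*96 = (-1 + 19*20)*96 = (-1 + 380)*96 = 379*96 = 36384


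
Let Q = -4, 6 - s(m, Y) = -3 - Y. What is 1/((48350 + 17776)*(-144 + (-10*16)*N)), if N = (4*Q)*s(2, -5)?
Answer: 1/667608096 ≈ 1.4979e-9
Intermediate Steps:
s(m, Y) = 9 + Y (s(m, Y) = 6 - (-3 - Y) = 6 + (3 + Y) = 9 + Y)
N = -64 (N = (4*(-4))*(9 - 5) = -16*4 = -64)
1/((48350 + 17776)*(-144 + (-10*16)*N)) = 1/((48350 + 17776)*(-144 - 10*16*(-64))) = 1/(66126*(-144 - 160*(-64))) = 1/(66126*(-144 + 10240)) = 1/(66126*10096) = 1/667608096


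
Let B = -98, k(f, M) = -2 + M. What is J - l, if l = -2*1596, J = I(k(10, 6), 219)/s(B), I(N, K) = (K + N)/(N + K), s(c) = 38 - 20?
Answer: 57457/18 ≈ 3192.1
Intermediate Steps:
s(c) = 18
I(N, K) = 1 (I(N, K) = (K + N)/(K + N) = 1)
J = 1/18 ≈ 0.055556
l = -3192
J - l = 1/18 - 1*(-3192) = 1/18 + 3192 = 57457/18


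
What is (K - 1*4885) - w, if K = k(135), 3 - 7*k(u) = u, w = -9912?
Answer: 35057/7 ≈ 5008.1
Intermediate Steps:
k(u) = 3/7 - u/7
K = -132/7 (K = 3/7 - ⅐*135 = 3/7 - 135/7 = -132/7 ≈ -18.857)
(K - 1*4885) - w = (-132/7 - 1*4885) - 1*(-9912) = (-132/7 - 4885) + 9912 = -34327/7 + 9912 = 35057/7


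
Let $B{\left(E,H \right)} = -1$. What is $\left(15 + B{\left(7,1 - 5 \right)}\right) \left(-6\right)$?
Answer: $-84$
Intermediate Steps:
$\left(15 + B{\left(7,1 - 5 \right)}\right) \left(-6\right) = \left(15 - 1\right) \left(-6\right) = 14 \left(-6\right) = -84$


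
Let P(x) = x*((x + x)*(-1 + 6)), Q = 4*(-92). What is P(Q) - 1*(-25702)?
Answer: 1379942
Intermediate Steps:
Q = -368
P(x) = 10*x² (P(x) = x*((2*x)*5) = x*(10*x) = 10*x²)
P(Q) - 1*(-25702) = 10*(-368)² - 1*(-25702) = 10*135424 + 25702 = 1354240 + 25702 = 1379942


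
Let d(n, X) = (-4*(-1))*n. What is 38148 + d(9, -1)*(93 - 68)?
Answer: 39048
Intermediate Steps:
d(n, X) = 4*n
38148 + d(9, -1)*(93 - 68) = 38148 + (4*9)*(93 - 68) = 38148 + 36*25 = 38148 + 900 = 39048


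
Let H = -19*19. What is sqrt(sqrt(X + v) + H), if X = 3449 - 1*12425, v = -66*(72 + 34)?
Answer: sqrt(-361 + 22*I*sqrt(33)) ≈ 3.2774 + 19.281*I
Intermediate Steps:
H = -361
v = -6996 (v = -66*106 = -6996)
X = -8976 (X = 3449 - 12425 = -8976)
sqrt(sqrt(X + v) + H) = sqrt(sqrt(-8976 - 6996) - 361) = sqrt(sqrt(-15972) - 361) = sqrt(22*I*sqrt(33) - 361) = sqrt(-361 + 22*I*sqrt(33))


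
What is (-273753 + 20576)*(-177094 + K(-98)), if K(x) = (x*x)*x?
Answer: 283124294622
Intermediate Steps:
K(x) = x³ (K(x) = x²*x = x³)
(-273753 + 20576)*(-177094 + K(-98)) = (-273753 + 20576)*(-177094 + (-98)³) = -253177*(-177094 - 941192) = -253177*(-1118286) = 283124294622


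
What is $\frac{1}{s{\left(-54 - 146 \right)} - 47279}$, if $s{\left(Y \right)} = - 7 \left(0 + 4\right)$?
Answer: $- \frac{1}{47307} \approx -2.1139 \cdot 10^{-5}$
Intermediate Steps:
$s{\left(Y \right)} = -28$ ($s{\left(Y \right)} = \left(-7\right) 4 = -28$)
$\frac{1}{s{\left(-54 - 146 \right)} - 47279} = \frac{1}{-28 - 47279} = \frac{1}{-47307} = - \frac{1}{47307}$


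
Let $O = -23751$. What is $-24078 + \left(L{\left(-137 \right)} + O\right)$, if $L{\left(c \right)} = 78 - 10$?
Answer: $-47761$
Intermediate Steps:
$L{\left(c \right)} = 68$ ($L{\left(c \right)} = 78 - 10 = 68$)
$-24078 + \left(L{\left(-137 \right)} + O\right) = -24078 + \left(68 - 23751\right) = -24078 - 23683 = -47761$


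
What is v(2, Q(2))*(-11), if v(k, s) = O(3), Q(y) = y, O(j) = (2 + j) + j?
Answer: -88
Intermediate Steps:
O(j) = 2 + 2*j
v(k, s) = 8 (v(k, s) = 2 + 2*3 = 2 + 6 = 8)
v(2, Q(2))*(-11) = 8*(-11) = -88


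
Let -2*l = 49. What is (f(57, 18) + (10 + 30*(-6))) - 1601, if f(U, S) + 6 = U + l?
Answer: -3489/2 ≈ -1744.5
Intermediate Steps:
l = -49/2 (l = -½*49 = -49/2 ≈ -24.500)
f(U, S) = -61/2 + U (f(U, S) = -6 + (U - 49/2) = -6 + (-49/2 + U) = -61/2 + U)
(f(57, 18) + (10 + 30*(-6))) - 1601 = ((-61/2 + 57) + (10 + 30*(-6))) - 1601 = (53/2 + (10 - 180)) - 1601 = (53/2 - 170) - 1601 = -287/2 - 1601 = -3489/2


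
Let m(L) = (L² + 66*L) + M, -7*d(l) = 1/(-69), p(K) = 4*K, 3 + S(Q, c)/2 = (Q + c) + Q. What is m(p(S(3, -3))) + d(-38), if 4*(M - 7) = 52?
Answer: 9661/483 ≈ 20.002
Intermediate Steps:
S(Q, c) = -6 + 2*c + 4*Q (S(Q, c) = -6 + 2*((Q + c) + Q) = -6 + 2*(c + 2*Q) = -6 + (2*c + 4*Q) = -6 + 2*c + 4*Q)
M = 20 (M = 7 + (¼)*52 = 7 + 13 = 20)
d(l) = 1/483 (d(l) = -⅐/(-69) = -⅐*(-1/69) = 1/483)
m(L) = 20 + L² + 66*L (m(L) = (L² + 66*L) + 20 = 20 + L² + 66*L)
m(p(S(3, -3))) + d(-38) = (20 + (4*(-6 + 2*(-3) + 4*3))² + 66*(4*(-6 + 2*(-3) + 4*3))) + 1/483 = (20 + (4*(-6 - 6 + 12))² + 66*(4*(-6 - 6 + 12))) + 1/483 = (20 + (4*0)² + 66*(4*0)) + 1/483 = (20 + 0² + 66*0) + 1/483 = (20 + 0 + 0) + 1/483 = 20 + 1/483 = 9661/483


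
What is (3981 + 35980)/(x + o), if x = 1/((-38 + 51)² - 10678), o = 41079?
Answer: 419950149/431699210 ≈ 0.97278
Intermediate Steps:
x = -1/10509 (x = 1/(13² - 10678) = 1/(169 - 10678) = 1/(-10509) = -1/10509 ≈ -9.5156e-5)
(3981 + 35980)/(x + o) = (3981 + 35980)/(-1/10509 + 41079) = 39961/(431699210/10509) = 39961*(10509/431699210) = 419950149/431699210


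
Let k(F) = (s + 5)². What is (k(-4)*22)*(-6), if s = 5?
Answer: -13200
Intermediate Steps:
k(F) = 100 (k(F) = (5 + 5)² = 10² = 100)
(k(-4)*22)*(-6) = (100*22)*(-6) = 2200*(-6) = -13200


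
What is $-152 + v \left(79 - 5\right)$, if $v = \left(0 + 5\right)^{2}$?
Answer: $1698$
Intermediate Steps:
$v = 25$ ($v = 5^{2} = 25$)
$-152 + v \left(79 - 5\right) = -152 + 25 \left(79 - 5\right) = -152 + 25 \cdot 74 = -152 + 1850 = 1698$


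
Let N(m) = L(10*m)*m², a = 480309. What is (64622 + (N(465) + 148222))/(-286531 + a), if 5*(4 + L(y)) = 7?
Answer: -349341/193778 ≈ -1.8028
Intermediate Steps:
L(y) = -13/5 (L(y) = -4 + (⅕)*7 = -4 + 7/5 = -13/5)
N(m) = -13*m²/5
(64622 + (N(465) + 148222))/(-286531 + a) = (64622 + (-13/5*465² + 148222))/(-286531 + 480309) = (64622 + (-13/5*216225 + 148222))/193778 = (64622 + (-562185 + 148222))*(1/193778) = (64622 - 413963)*(1/193778) = -349341*1/193778 = -349341/193778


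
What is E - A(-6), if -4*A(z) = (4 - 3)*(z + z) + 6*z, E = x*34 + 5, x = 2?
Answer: 61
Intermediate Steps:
E = 73 (E = 2*34 + 5 = 68 + 5 = 73)
A(z) = -2*z (A(z) = -((4 - 3)*(z + z) + 6*z)/4 = -(1*(2*z) + 6*z)/4 = -(2*z + 6*z)/4 = -2*z)
E - A(-6) = 73 - (-2)*(-6) = 73 - 1*12 = 73 - 12 = 61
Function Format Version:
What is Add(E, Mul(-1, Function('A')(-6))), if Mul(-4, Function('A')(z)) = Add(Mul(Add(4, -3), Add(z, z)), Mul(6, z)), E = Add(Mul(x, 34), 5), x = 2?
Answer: 61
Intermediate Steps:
E = 73 (E = Add(Mul(2, 34), 5) = Add(68, 5) = 73)
Function('A')(z) = Mul(-2, z) (Function('A')(z) = Mul(Rational(-1, 4), Add(Mul(Add(4, -3), Add(z, z)), Mul(6, z))) = Mul(Rational(-1, 4), Add(Mul(1, Mul(2, z)), Mul(6, z))) = Mul(Rational(-1, 4), Add(Mul(2, z), Mul(6, z))) = Mul(Rational(-1, 4), Mul(8, z)) = Mul(-2, z))
Add(E, Mul(-1, Function('A')(-6))) = Add(73, Mul(-1, Mul(-2, -6))) = Add(73, Mul(-1, 12)) = Add(73, -12) = 61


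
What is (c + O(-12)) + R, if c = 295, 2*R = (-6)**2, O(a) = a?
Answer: 301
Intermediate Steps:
R = 18 (R = (1/2)*(-6)**2 = (1/2)*36 = 18)
(c + O(-12)) + R = (295 - 12) + 18 = 283 + 18 = 301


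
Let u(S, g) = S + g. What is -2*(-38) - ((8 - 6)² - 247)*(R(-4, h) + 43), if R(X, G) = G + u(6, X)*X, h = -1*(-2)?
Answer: 9067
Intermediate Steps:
h = 2
R(X, G) = G + X*(6 + X) (R(X, G) = G + (6 + X)*X = G + X*(6 + X))
-2*(-38) - ((8 - 6)² - 247)*(R(-4, h) + 43) = -2*(-38) - ((8 - 6)² - 247)*((2 - 4*(6 - 4)) + 43) = 76 - (2² - 247)*((2 - 4*2) + 43) = 76 - (4 - 247)*((2 - 8) + 43) = 76 - (-243)*(-6 + 43) = 76 - (-243)*37 = 76 - 1*(-8991) = 76 + 8991 = 9067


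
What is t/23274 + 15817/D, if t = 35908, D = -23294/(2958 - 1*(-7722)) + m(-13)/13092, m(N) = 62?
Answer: -357369674563154/49182954273 ≈ -7266.1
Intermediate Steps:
D = -4226429/1941980 (D = -23294/(2958 - 1*(-7722)) + 62/13092 = -23294/(2958 + 7722) + 62*(1/13092) = -23294/10680 + 31/6546 = -23294*1/10680 + 31/6546 = -11647/5340 + 31/6546 = -4226429/1941980 ≈ -2.1763)
t/23274 + 15817/D = 35908/23274 + 15817/(-4226429/1941980) = 35908*(1/23274) + 15817*(-1941980/4226429) = 17954/11637 - 30716297660/4226429 = -357369674563154/49182954273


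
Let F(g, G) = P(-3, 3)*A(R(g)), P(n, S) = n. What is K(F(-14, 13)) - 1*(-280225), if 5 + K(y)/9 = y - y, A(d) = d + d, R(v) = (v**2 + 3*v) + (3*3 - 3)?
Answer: 280180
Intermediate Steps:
R(v) = 6 + v**2 + 3*v (R(v) = (v**2 + 3*v) + (9 - 3) = (v**2 + 3*v) + 6 = 6 + v**2 + 3*v)
A(d) = 2*d
F(g, G) = -36 - 18*g - 6*g**2 (F(g, G) = -6*(6 + g**2 + 3*g) = -3*(12 + 2*g**2 + 6*g) = -36 - 18*g - 6*g**2)
K(y) = -45 (K(y) = -45 + 9*(y - y) = -45 + 9*0 = -45 + 0 = -45)
K(F(-14, 13)) - 1*(-280225) = -45 - 1*(-280225) = -45 + 280225 = 280180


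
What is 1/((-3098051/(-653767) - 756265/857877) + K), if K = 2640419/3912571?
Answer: 2194371989747096289/9945048408897224633 ≈ 0.22065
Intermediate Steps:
K = 2640419/3912571 (K = 2640419*(1/3912571) = 2640419/3912571 ≈ 0.67486)
1/((-3098051/(-653767) - 756265/857877) + K) = 1/((-3098051/(-653767) - 756265/857877) + 2640419/3912571) = 1/((-3098051*(-1/653767) - 756265*1/857877) + 2640419/3912571) = 1/((3098051/653767 - 756265/857877) + 2640419/3912571) = 1/(2163325597472/560851672659 + 2640419/3912571) = 1/(9945048408897224633/2194371989747096289) = 2194371989747096289/9945048408897224633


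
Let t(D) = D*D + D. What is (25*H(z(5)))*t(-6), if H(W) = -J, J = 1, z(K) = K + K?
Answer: -750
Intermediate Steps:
z(K) = 2*K
t(D) = D + D² (t(D) = D² + D = D + D²)
H(W) = -1 (H(W) = -1*1 = -1)
(25*H(z(5)))*t(-6) = (25*(-1))*(-6*(1 - 6)) = -(-150)*(-5) = -25*30 = -750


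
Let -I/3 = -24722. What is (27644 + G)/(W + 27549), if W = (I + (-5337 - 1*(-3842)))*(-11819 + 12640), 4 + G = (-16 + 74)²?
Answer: 7751/14922610 ≈ 0.00051941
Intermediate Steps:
I = 74166 (I = -3*(-24722) = 74166)
G = 3360 (G = -4 + (-16 + 74)² = -4 + 58² = -4 + 3364 = 3360)
W = 59662891 (W = (74166 + (-5337 - 1*(-3842)))*(-11819 + 12640) = (74166 + (-5337 + 3842))*821 = (74166 - 1495)*821 = 72671*821 = 59662891)
(27644 + G)/(W + 27549) = (27644 + 3360)/(59662891 + 27549) = 31004/59690440 = 31004*(1/59690440) = 7751/14922610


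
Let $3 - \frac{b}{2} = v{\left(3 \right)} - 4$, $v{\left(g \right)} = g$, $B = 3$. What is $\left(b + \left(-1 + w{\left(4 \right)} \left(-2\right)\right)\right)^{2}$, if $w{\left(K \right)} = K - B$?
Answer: $25$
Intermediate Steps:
$w{\left(K \right)} = -3 + K$ ($w{\left(K \right)} = K - 3 = -3 + K$)
$b = 8$ ($b = 6 - 2 \left(3 - 4\right) = 6 - -2 = 6 + 2 = 8$)
$\left(b + \left(-1 + w{\left(4 \right)} \left(-2\right)\right)\right)^{2} = \left(8 + \left(-1 + \left(-3 + 4\right) \left(-2\right)\right)\right)^{2} = \left(8 + \left(-1 + 1 \left(-2\right)\right)\right)^{2} = \left(8 - 3\right)^{2} = 5^{2} = 25$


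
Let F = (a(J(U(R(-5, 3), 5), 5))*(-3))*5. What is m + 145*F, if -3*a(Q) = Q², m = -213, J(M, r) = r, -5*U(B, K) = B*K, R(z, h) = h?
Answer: 17912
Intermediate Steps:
U(B, K) = -B*K/5
a(Q) = -Q²/3
F = 125 (F = (-⅓*5²*(-3))*5 = (-⅓*25*(-3))*5 = -25/3*(-3)*5 = 25*5 = 125)
m + 145*F = -213 + 145*125 = -213 + 18125 = 17912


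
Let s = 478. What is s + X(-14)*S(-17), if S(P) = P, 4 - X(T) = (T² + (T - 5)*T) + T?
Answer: 8026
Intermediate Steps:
X(T) = 4 - T - T² - T*(-5 + T) (X(T) = 4 - ((T² + (T - 5)*T) + T) = 4 - ((T² + (-5 + T)*T) + T) = 4 - ((T² + T*(-5 + T)) + T) = 4 - (T + T² + T*(-5 + T)) = 4 + (-T - T² - T*(-5 + T)) = 4 - T - T² - T*(-5 + T))
s + X(-14)*S(-17) = 478 + (4 - 2*(-14)² + 4*(-14))*(-17) = 478 + (4 - 2*196 - 56)*(-17) = 478 + (4 - 392 - 56)*(-17) = 478 - 444*(-17) = 478 + 7548 = 8026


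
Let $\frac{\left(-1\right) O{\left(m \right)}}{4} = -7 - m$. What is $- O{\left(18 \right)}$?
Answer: $-100$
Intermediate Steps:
$O{\left(m \right)} = 28 + 4 m$ ($O{\left(m \right)} = - 4 \left(-7 - m\right) = 28 + 4 m$)
$- O{\left(18 \right)} = - (28 + 4 \cdot 18) = - (28 + 72) = \left(-1\right) 100 = -100$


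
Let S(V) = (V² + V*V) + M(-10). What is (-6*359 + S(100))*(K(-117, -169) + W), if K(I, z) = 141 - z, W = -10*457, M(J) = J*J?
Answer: -76449960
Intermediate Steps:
M(J) = J²
S(V) = 100 + 2*V² (S(V) = (V² + V*V) + (-10)² = (V² + V²) + 100 = 2*V² + 100 = 100 + 2*V²)
W = -4570
(-6*359 + S(100))*(K(-117, -169) + W) = (-6*359 + (100 + 2*100²))*((141 - 1*(-169)) - 4570) = (-2154 + (100 + 2*10000))*((141 + 169) - 4570) = (-2154 + (100 + 20000))*(310 - 4570) = (-2154 + 20100)*(-4260) = 17946*(-4260) = -76449960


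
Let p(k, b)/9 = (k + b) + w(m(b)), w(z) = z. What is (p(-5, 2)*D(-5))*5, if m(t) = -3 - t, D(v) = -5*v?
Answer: -9000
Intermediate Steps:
p(k, b) = -27 + 9*k (p(k, b) = 9*((k + b) + (-3 - b)) = 9*((b + k) + (-3 - b)) = 9*(-3 + k) = -27 + 9*k)
(p(-5, 2)*D(-5))*5 = ((-27 + 9*(-5))*(-5*(-5)))*5 = ((-27 - 45)*25)*5 = -72*25*5 = -1800*5 = -9000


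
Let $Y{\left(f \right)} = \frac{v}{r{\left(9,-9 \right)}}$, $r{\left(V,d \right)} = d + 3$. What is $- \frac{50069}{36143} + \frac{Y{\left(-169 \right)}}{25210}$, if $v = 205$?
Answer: $- \frac{1516169251}{1093398036} \approx -1.3867$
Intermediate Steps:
$r{\left(V,d \right)} = 3 + d$
$Y{\left(f \right)} = - \frac{205}{6}$ ($Y{\left(f \right)} = \frac{205}{3 - 9} = \frac{205}{-6} = 205 \left(- \frac{1}{6}\right) = - \frac{205}{6}$)
$- \frac{50069}{36143} + \frac{Y{\left(-169 \right)}}{25210} = - \frac{50069}{36143} - \frac{205}{6 \cdot 25210} = \left(-50069\right) \frac{1}{36143} - \frac{41}{30252} = - \frac{50069}{36143} - \frac{41}{30252} = - \frac{1516169251}{1093398036}$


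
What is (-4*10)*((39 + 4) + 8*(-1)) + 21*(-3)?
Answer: -1463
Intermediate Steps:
(-4*10)*((39 + 4) + 8*(-1)) + 21*(-3) = -40*(43 - 8) - 63 = -40*35 - 63 = -1400 - 63 = -1463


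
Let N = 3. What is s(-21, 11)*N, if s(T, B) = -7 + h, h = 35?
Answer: 84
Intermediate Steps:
s(T, B) = 28 (s(T, B) = -7 + 35 = 28)
s(-21, 11)*N = 28*3 = 84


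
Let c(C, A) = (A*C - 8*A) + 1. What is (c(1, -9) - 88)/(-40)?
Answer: 3/5 ≈ 0.60000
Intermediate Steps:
c(C, A) = 1 - 8*A + A*C (c(C, A) = (-8*A + A*C) + 1 = 1 - 8*A + A*C)
(c(1, -9) - 88)/(-40) = ((1 - 8*(-9) - 9*1) - 88)/(-40) = ((1 + 72 - 9) - 88)*(-1/40) = (64 - 88)*(-1/40) = -24*(-1/40) = 3/5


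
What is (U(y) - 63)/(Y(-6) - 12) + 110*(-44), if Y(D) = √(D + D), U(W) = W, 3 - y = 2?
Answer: -62858/13 + 31*I*√3/39 ≈ -4835.2 + 1.3768*I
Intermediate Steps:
y = 1 (y = 3 - 1*2 = 3 - 2 = 1)
Y(D) = √2*√D (Y(D) = √(2*D) = √2*√D)
(U(y) - 63)/(Y(-6) - 12) + 110*(-44) = (1 - 63)/(√2*√(-6) - 12) + 110*(-44) = -62/(√2*(I*√6) - 12) - 4840 = -62/(2*I*√3 - 12) - 4840 = -62/(-12 + 2*I*√3) - 4840 = -4840 - 62/(-12 + 2*I*√3)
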